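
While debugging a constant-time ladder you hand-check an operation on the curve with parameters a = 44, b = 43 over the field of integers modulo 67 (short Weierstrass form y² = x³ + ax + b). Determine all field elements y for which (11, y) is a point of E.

x³ + 44x + 43 = 1858 ≡ 49 (mod 67).
Square roots of 49 mod 67: 7 and 60 (since 7² = 49 ≡ 49).

7, 60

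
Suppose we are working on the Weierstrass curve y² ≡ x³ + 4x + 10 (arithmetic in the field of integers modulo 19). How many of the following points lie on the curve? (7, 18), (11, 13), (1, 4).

(7, 18): 18² ≡ 1, rhs ≡ 1 → on.
(11, 13): 13² ≡ 17, rhs ≡ 17 → on.
(1, 4): 4² ≡ 16, rhs ≡ 15 → off.

2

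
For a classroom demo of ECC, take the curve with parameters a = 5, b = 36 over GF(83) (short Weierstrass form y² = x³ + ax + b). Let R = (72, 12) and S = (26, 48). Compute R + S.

(72, 12) + (26, 48). λ = (48 - 12)/(26 - 72) ≡ 36/37 mod 83. 37⁻¹ ≡ 9 (mod 83) since 37·9 = 333 ≡ 1, so λ ≡ 75.
  x = λ² - 72 - 26 = 5625 - 98 ≡ 49; y = λ·(72 - 49) - 12 ≡ 53. → (49, 53)

(49, 53)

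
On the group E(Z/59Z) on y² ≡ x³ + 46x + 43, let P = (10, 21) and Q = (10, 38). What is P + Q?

O

The two points share x = 10 and their y-coordinates satisfy 21 + 38 ≡ 0 (mod 59), so they are inverses. Their sum is O.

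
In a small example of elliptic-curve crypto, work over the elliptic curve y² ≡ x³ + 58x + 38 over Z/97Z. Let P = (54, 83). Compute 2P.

(32, 79)

tangent at (54, 83): λ = (3·54² + 58)/(2·83) ≡ 76/69. 69⁻¹ ≡ 45 (mod 97) since 69·45 = 3105 ≡ 1, so λ ≡ 76·45 ≡ 25.
  x = λ² - 54 - 54 = 625 - 108 ≡ 32; y = λ·(54 - 32) - 83 ≡ 79. → (32, 79)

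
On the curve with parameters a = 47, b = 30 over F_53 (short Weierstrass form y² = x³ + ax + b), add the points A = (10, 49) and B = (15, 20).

(10, 49) + (15, 20). λ = (20 - 49)/(15 - 10) ≡ 24/5 mod 53. 5⁻¹ ≡ 32 (mod 53) since 5·32 = 160 ≡ 1, so λ ≡ 26.
  x = λ² - 10 - 15 = 676 - 25 ≡ 15; y = λ·(10 - 15) - 49 ≡ 33. → (15, 33)

(15, 33)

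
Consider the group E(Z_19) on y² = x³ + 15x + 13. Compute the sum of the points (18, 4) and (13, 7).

(18, 4) + (13, 7). λ = (7 - 4)/(13 - 18) ≡ 3/14 mod 19. 14⁻¹ ≡ 15 (mod 19), so λ ≡ 7.
  x = λ² - 18 - 13 = 49 - 31 ≡ 18; y = λ·(18 - 18) - 4 ≡ 15. → (18, 15)

(18, 15)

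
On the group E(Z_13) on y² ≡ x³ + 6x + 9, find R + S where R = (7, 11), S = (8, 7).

(1, 4)

(7, 11) + (8, 7). λ = (7 - 11)/(8 - 7) ≡ 9/1 mod 13. 1⁻¹ ≡ 1 (mod 13) since 1·1 = 1 ≡ 1, so λ ≡ 9.
  x = λ² - 7 - 8 = 81 - 15 ≡ 1; y = λ·(7 - 1) - 11 ≡ 4. → (1, 4)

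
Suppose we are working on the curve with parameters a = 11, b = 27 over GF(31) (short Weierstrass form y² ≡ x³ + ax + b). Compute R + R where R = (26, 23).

(20, 30)

tangent at (26, 23): λ = (3·26² + 11)/(2·23) ≡ 24/15. 15⁻¹ ≡ 29 (mod 31), so λ ≡ 24·29 ≡ 14.
  x = λ² - 26 - 26 = 196 - 52 ≡ 20; y = λ·(26 - 20) - 23 ≡ 30. → (20, 30)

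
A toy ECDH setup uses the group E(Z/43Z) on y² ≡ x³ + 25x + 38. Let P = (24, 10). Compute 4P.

(11, 15)

Repeated addition: build up to 4P.
2P: tangent at (24, 10): λ = (3·24² + 25)/(2·10) ≡ 33/20. 20⁻¹ ≡ 28 (mod 43) since 20·28 = 560 ≡ 1, so λ ≡ 33·28 ≡ 21.
  x = λ² - 24 - 24 = 441 - 48 ≡ 6; y = λ·(24 - 6) - 10 ≡ 24. → (6, 24)
3P: (6, 24) + (24, 10). λ = (10 - 24)/(24 - 6) ≡ 29/18 mod 43. 18⁻¹ ≡ 12 (mod 43), so λ ≡ 4.
  x = λ² - 6 - 24 = 16 - 30 ≡ 29; y = λ·(6 - 29) - 24 ≡ 13. → (29, 13)
4P: (29, 13) + (24, 10). λ = (10 - 13)/(24 - 29) ≡ 40/38 mod 43. 38⁻¹ ≡ 17 (mod 43), so λ ≡ 35.
  x = λ² - 29 - 24 = 1225 - 53 ≡ 11; y = λ·(29 - 11) - 13 ≡ 15. → (11, 15)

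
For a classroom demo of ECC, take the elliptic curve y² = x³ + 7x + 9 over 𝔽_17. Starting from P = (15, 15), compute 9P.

Double-and-add on 9 = (1001)₂. Start with P = (15, 15) for the leading 1-bit.
double: tangent at (15, 15): λ = (3·15² + 7)/(2·15) ≡ 2/13. 13⁻¹ ≡ 4 (mod 17), so λ ≡ 2·4 ≡ 8.
  x = λ² - 15 - 15 = 64 - 30 ≡ 0; y = λ·(15 - 0) - 15 ≡ 3. → (0, 3)
double: tangent at (0, 3): λ = (3·0² + 7)/(2·3) ≡ 7/6. 6⁻¹ ≡ 3 (mod 17), so λ ≡ 7·3 ≡ 4.
  x = λ² - 0 - 0 = 16 - 0 ≡ 16; y = λ·(0 - 16) - 3 ≡ 1. → (16, 1)
double: tangent at (16, 1): λ = (3·16² + 7)/(2·1) ≡ 10/2. 2⁻¹ ≡ 9 (mod 17), so λ ≡ 10·9 ≡ 5.
  x = λ² - 16 - 16 = 25 - 32 ≡ 10; y = λ·(16 - 10) - 1 ≡ 12. → (10, 12)
add P: (10, 12) + (15, 15). λ = (15 - 12)/(15 - 10) ≡ 3/5 mod 17. 5⁻¹ ≡ 7 (mod 17) since 5·7 = 35 ≡ 1, so λ ≡ 4.
  x = λ² - 10 - 15 = 16 - 25 ≡ 8; y = λ·(10 - 8) - 12 ≡ 13. → (8, 13)

(8, 13)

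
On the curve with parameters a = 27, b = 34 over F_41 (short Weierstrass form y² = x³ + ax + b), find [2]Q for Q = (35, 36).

(20, 28)

tangent at (35, 36): λ = (3·35² + 27)/(2·36) ≡ 12/31. 31⁻¹ ≡ 4 (mod 41), so λ ≡ 12·4 ≡ 7.
  x = λ² - 35 - 35 = 49 - 70 ≡ 20; y = λ·(35 - 20) - 36 ≡ 28. → (20, 28)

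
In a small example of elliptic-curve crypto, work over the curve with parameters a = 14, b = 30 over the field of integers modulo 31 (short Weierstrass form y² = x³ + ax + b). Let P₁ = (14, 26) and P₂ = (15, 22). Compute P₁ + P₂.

(14, 26) + (15, 22). λ = (22 - 26)/(15 - 14) ≡ 27/1 mod 31. 1⁻¹ ≡ 1 (mod 31), so λ ≡ 27.
  x = λ² - 14 - 15 = 729 - 29 ≡ 18; y = λ·(14 - 18) - 26 ≡ 21. → (18, 21)

(18, 21)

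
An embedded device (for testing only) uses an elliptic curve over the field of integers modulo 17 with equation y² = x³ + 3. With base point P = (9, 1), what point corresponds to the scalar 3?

(11, 12)

Repeated addition: build up to 3P.
2P: tangent at (9, 1): λ = (3·9² + 0)/(2·1) ≡ 5/2. 2⁻¹ ≡ 9 (mod 17) since 2·9 = 18 ≡ 1, so λ ≡ 5·9 ≡ 11.
  x = λ² - 9 - 9 = 121 - 18 ≡ 1; y = λ·(9 - 1) - 1 ≡ 2. → (1, 2)
3P: (1, 2) + (9, 1). λ = (1 - 2)/(9 - 1) ≡ 16/8 mod 17. 8⁻¹ ≡ 15 (mod 17) since 8·15 = 120 ≡ 1, so λ ≡ 2.
  x = λ² - 1 - 9 = 4 - 10 ≡ 11; y = λ·(1 - 11) - 2 ≡ 12. → (11, 12)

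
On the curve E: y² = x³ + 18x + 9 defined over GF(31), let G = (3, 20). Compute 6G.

Repeated addition: build up to 6G.
2G: tangent at (3, 20): λ = (3·3² + 18)/(2·20) ≡ 14/9. 9⁻¹ ≡ 7 (mod 31), so λ ≡ 14·7 ≡ 5.
  x = λ² - 3 - 3 = 25 - 6 ≡ 19; y = λ·(3 - 19) - 20 ≡ 24. → (19, 24)
3G: (19, 24) + (3, 20). λ = (20 - 24)/(3 - 19) ≡ 27/15 mod 31. 15⁻¹ ≡ 29 (mod 31) since 15·29 = 435 ≡ 1, so λ ≡ 8.
  x = λ² - 19 - 3 = 64 - 22 ≡ 11; y = λ·(19 - 11) - 24 ≡ 9. → (11, 9)
4G: (11, 9) + (3, 20). λ = (20 - 9)/(3 - 11) ≡ 11/23 mod 31. 23⁻¹ ≡ 27 (mod 31), so λ ≡ 18.
  x = λ² - 11 - 3 = 324 - 14 ≡ 0; y = λ·(11 - 0) - 9 ≡ 3. → (0, 3)
5G: (0, 3) + (3, 20). λ = (20 - 3)/(3 - 0) ≡ 17/3 mod 31. 3⁻¹ ≡ 21 (mod 31), so λ ≡ 16.
  x = λ² - 0 - 3 = 256 - 3 ≡ 5; y = λ·(0 - 5) - 3 ≡ 10. → (5, 10)
6G: (5, 10) + (3, 20). λ = (20 - 10)/(3 - 5) ≡ 10/29 mod 31. 29⁻¹ ≡ 15 (mod 31) since 29·15 = 435 ≡ 1, so λ ≡ 26.
  x = λ² - 5 - 3 = 676 - 8 ≡ 17; y = λ·(5 - 17) - 10 ≡ 19. → (17, 19)

(17, 19)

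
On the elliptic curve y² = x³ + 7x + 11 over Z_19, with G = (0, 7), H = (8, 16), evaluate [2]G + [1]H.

First 2G:
Repeated addition: build up to 2G.
2G: tangent at (0, 7): λ = (3·0² + 7)/(2·7) ≡ 7/14. 14⁻¹ ≡ 15 (mod 19), so λ ≡ 7·15 ≡ 10.
  x = λ² - 0 - 0 = 100 - 0 ≡ 5; y = λ·(0 - 5) - 7 ≡ 0. → (5, 0)
2G = (5, 0).
Finally 2G + H:
(5, 0) + (8, 16). λ = (16 - 0)/(8 - 5) ≡ 16/3 mod 19. 3⁻¹ ≡ 13 (mod 19) since 3·13 = 39 ≡ 1, so λ ≡ 18.
  x = λ² - 5 - 8 = 324 - 13 ≡ 7; y = λ·(5 - 7) - 0 ≡ 2. → (7, 2)

(7, 2)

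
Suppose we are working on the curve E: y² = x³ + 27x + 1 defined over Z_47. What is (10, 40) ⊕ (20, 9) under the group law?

(10, 40) + (20, 9). λ = (9 - 40)/(20 - 10) ≡ 16/10 mod 47. 10⁻¹ ≡ 33 (mod 47), so λ ≡ 11.
  x = λ² - 10 - 20 = 121 - 30 ≡ 44; y = λ·(10 - 44) - 40 ≡ 9. → (44, 9)

(44, 9)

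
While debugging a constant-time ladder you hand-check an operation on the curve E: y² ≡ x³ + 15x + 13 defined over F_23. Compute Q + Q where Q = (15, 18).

tangent at (15, 18): λ = (3·15² + 15)/(2·18) ≡ 0/13. 13⁻¹ ≡ 16 (mod 23) since 13·16 = 208 ≡ 1, so λ ≡ 0·16 ≡ 0.
  x = λ² - 15 - 15 = 0 - 30 ≡ 16; y = λ·(15 - 16) - 18 ≡ 5. → (16, 5)

(16, 5)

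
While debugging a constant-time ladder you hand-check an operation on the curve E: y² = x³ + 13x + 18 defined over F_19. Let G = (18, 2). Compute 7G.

Double-and-add on 7 = (111)₂. Start with G = (18, 2) for the leading 1-bit.
double: tangent at (18, 2): λ = (3·18² + 13)/(2·2) ≡ 16/4. 4⁻¹ ≡ 5 (mod 19), so λ ≡ 16·5 ≡ 4.
  x = λ² - 18 - 18 = 16 - 36 ≡ 18; y = λ·(18 - 18) - 2 ≡ 17. → (18, 17)
add G: (18, 17) + (18, 2): same x and y₁ ≡ -y₂, so the sum is the point at infinity.
double: the point at infinity + the point at infinity = the point at infinity (identity).
add G: the point at infinity + (18, 2) = (18, 2) (identity).

(18, 2)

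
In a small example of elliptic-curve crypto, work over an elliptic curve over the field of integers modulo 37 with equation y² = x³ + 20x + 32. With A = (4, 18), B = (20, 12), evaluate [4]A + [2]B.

(35, 13)

First 4A:
Double-and-add on 4 = (100)₂. Start with A = (4, 18) for the leading 1-bit.
double: tangent at (4, 18): λ = (3·4² + 20)/(2·18) ≡ 31/36. 36⁻¹ ≡ 36 (mod 37) since 36·36 = 1296 ≡ 1, so λ ≡ 31·36 ≡ 6.
  x = λ² - 4 - 4 = 36 - 8 ≡ 28; y = λ·(4 - 28) - 18 ≡ 23. → (28, 23)
double: tangent at (28, 23): λ = (3·28² + 20)/(2·23) ≡ 4/9. 9⁻¹ ≡ 33 (mod 37) since 9·33 = 297 ≡ 1, so λ ≡ 4·33 ≡ 21.
  x = λ² - 28 - 28 = 441 - 56 ≡ 15; y = λ·(28 - 15) - 23 ≡ 28. → (15, 28)
4A = (15, 28).
Next 2B:
Repeated addition: build up to 2B.
2B: tangent at (20, 12): λ = (3·20² + 20)/(2·12) ≡ 36/24. 24⁻¹ ≡ 17 (mod 37), so λ ≡ 36·17 ≡ 20.
  x = λ² - 20 - 20 = 400 - 40 ≡ 27; y = λ·(20 - 27) - 12 ≡ 33. → (27, 33)
2B = (27, 33).
Finally 4A + 2B:
(15, 28) + (27, 33). λ = (33 - 28)/(27 - 15) ≡ 5/12 mod 37. 12⁻¹ ≡ 34 (mod 37), so λ ≡ 22.
  x = λ² - 15 - 27 = 484 - 42 ≡ 35; y = λ·(15 - 35) - 28 ≡ 13. → (35, 13)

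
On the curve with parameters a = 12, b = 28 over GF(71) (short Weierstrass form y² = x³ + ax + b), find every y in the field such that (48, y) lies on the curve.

9, 62

x³ + 12x + 28 = 111196 ≡ 10 (mod 71).
Square roots of 10 mod 71: 9 and 62 (since 9² = 81 ≡ 10).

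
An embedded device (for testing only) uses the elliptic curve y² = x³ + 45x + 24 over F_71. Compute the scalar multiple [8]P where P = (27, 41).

(33, 10)

Repeated addition: build up to 8P.
2P: tangent at (27, 41): λ = (3·27² + 45)/(2·41) ≡ 31/11. 11⁻¹ ≡ 13 (mod 71), so λ ≡ 31·13 ≡ 48.
  x = λ² - 27 - 27 = 2304 - 54 ≡ 49; y = λ·(27 - 49) - 41 ≡ 39. → (49, 39)
3P: (49, 39) + (27, 41). λ = (41 - 39)/(27 - 49) ≡ 2/49 mod 71. 49⁻¹ ≡ 29 (mod 71) since 49·29 = 1421 ≡ 1, so λ ≡ 58.
  x = λ² - 49 - 27 = 3364 - 76 ≡ 22; y = λ·(49 - 22) - 39 ≡ 36. → (22, 36)
4P: (22, 36) + (27, 41). λ = (41 - 36)/(27 - 22) ≡ 5/5 mod 71. 5⁻¹ ≡ 57 (mod 71) since 5·57 = 285 ≡ 1, so λ ≡ 1.
  x = λ² - 22 - 27 = 1 - 49 ≡ 23; y = λ·(22 - 23) - 36 ≡ 34. → (23, 34)
5P: (23, 34) + (27, 41). λ = (41 - 34)/(27 - 23) ≡ 7/4 mod 71. 4⁻¹ ≡ 18 (mod 71), so λ ≡ 55.
  x = λ² - 23 - 27 = 3025 - 50 ≡ 64; y = λ·(23 - 64) - 34 ≡ 54. → (64, 54)
6P: (64, 54) + (27, 41). λ = (41 - 54)/(27 - 64) ≡ 58/34 mod 71. 34⁻¹ ≡ 23 (mod 71) since 34·23 = 782 ≡ 1, so λ ≡ 56.
  x = λ² - 64 - 27 = 3136 - 91 ≡ 63; y = λ·(64 - 63) - 54 ≡ 2. → (63, 2)
7P: (63, 2) + (27, 41). λ = (41 - 2)/(27 - 63) ≡ 39/35 mod 71. 35⁻¹ ≡ 69 (mod 71) since 35·69 = 2415 ≡ 1, so λ ≡ 64.
  x = λ² - 63 - 27 = 4096 - 90 ≡ 30; y = λ·(63 - 30) - 2 ≡ 51. → (30, 51)
8P: (30, 51) + (27, 41). λ = (41 - 51)/(27 - 30) ≡ 61/68 mod 71. 68⁻¹ ≡ 47 (mod 71), so λ ≡ 27.
  x = λ² - 30 - 27 = 729 - 57 ≡ 33; y = λ·(30 - 33) - 51 ≡ 10. → (33, 10)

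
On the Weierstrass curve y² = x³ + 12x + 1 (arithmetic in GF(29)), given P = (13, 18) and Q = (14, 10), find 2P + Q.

(14, 19)

First 2P:
Repeated addition: build up to 2P.
2P: tangent at (13, 18): λ = (3·13² + 12)/(2·18) ≡ 26/7. 7⁻¹ ≡ 25 (mod 29) since 7·25 = 175 ≡ 1, so λ ≡ 26·25 ≡ 12.
  x = λ² - 13 - 13 = 144 - 26 ≡ 2; y = λ·(13 - 2) - 18 ≡ 27. → (2, 27)
2P = (2, 27).
Finally 2P + Q:
(2, 27) + (14, 10). λ = (10 - 27)/(14 - 2) ≡ 12/12 mod 29. 12⁻¹ ≡ 17 (mod 29), so λ ≡ 1.
  x = λ² - 2 - 14 = 1 - 16 ≡ 14; y = λ·(2 - 14) - 27 ≡ 19. → (14, 19)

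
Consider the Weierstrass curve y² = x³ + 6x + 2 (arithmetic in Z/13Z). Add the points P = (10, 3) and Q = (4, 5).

(10, 3) + (4, 5). λ = (5 - 3)/(4 - 10) ≡ 2/7 mod 13. 7⁻¹ ≡ 2 (mod 13) since 7·2 = 14 ≡ 1, so λ ≡ 4.
  x = λ² - 10 - 4 = 16 - 14 ≡ 2; y = λ·(10 - 2) - 3 ≡ 3. → (2, 3)

(2, 3)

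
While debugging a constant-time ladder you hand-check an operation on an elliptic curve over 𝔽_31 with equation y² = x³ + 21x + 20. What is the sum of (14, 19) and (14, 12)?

The two points share x = 14 and their y-coordinates satisfy 19 + 12 ≡ 0 (mod 31), so they are inverses. Their sum is the point at infinity.

O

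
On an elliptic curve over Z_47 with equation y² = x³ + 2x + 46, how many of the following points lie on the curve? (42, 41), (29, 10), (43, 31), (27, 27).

(42, 41): 41² ≡ 36, rhs ≡ 5 → off.
(29, 10): 10² ≡ 6, rhs ≡ 6 → on.
(43, 31): 31² ≡ 21, rhs ≡ 21 → on.
(27, 27): 27² ≡ 24, rhs ≡ 43 → off.

2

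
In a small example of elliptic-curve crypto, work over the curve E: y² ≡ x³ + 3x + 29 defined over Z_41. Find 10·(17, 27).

Write G = (17, 27).
Double-and-add on 10 = (1010)₂. Start with G = (17, 27) for the leading 1-bit.
double: tangent at (17, 27): λ = (3·17² + 3)/(2·27) ≡ 9/13. 13⁻¹ ≡ 19 (mod 41) since 13·19 = 247 ≡ 1, so λ ≡ 9·19 ≡ 7.
  x = λ² - 17 - 17 = 49 - 34 ≡ 15; y = λ·(17 - 15) - 27 ≡ 28. → (15, 28)
double: tangent at (15, 28): λ = (3·15² + 3)/(2·28) ≡ 22/15. 15⁻¹ ≡ 11 (mod 41), so λ ≡ 22·11 ≡ 37.
  x = λ² - 15 - 15 = 1369 - 30 ≡ 27; y = λ·(15 - 27) - 28 ≡ 20. → (27, 20)
add G: (27, 20) + (17, 27). λ = (27 - 20)/(17 - 27) ≡ 7/31 mod 41. 31⁻¹ ≡ 4 (mod 41), so λ ≡ 28.
  x = λ² - 27 - 17 = 784 - 44 ≡ 2; y = λ·(27 - 2) - 20 ≡ 24. → (2, 24)
double: tangent at (2, 24): λ = (3·2² + 3)/(2·24) ≡ 15/7. 7⁻¹ ≡ 6 (mod 41), so λ ≡ 15·6 ≡ 8.
  x = λ² - 2 - 2 = 64 - 4 ≡ 19; y = λ·(2 - 19) - 24 ≡ 4. → (19, 4)

(19, 4)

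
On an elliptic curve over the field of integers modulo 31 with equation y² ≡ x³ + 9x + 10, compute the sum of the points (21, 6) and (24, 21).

(11, 13)

(21, 6) + (24, 21). λ = (21 - 6)/(24 - 21) ≡ 15/3 mod 31. 3⁻¹ ≡ 21 (mod 31), so λ ≡ 5.
  x = λ² - 21 - 24 = 25 - 45 ≡ 11; y = λ·(21 - 11) - 6 ≡ 13. → (11, 13)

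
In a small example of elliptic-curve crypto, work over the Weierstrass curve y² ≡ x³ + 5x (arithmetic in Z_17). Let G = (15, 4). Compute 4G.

Double-and-add on 4 = (100)₂. Start with G = (15, 4) for the leading 1-bit.
double: tangent at (15, 4): λ = (3·15² + 5)/(2·4) ≡ 0/8. 8⁻¹ ≡ 15 (mod 17) since 8·15 = 120 ≡ 1, so λ ≡ 0·15 ≡ 0.
  x = λ² - 15 - 15 = 0 - 30 ≡ 4; y = λ·(15 - 4) - 4 ≡ 13. → (4, 13)
double: tangent at (4, 13): λ = (3·4² + 5)/(2·13) ≡ 2/9. 9⁻¹ ≡ 2 (mod 17), so λ ≡ 2·2 ≡ 4.
  x = λ² - 4 - 4 = 16 - 8 ≡ 8; y = λ·(4 - 8) - 13 ≡ 5. → (8, 5)

(8, 5)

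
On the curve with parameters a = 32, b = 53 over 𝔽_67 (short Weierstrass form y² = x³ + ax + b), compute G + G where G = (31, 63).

tangent at (31, 63): λ = (3·31² + 32)/(2·63) ≡ 34/59. 59⁻¹ ≡ 25 (mod 67), so λ ≡ 34·25 ≡ 46.
  x = λ² - 31 - 31 = 2116 - 62 ≡ 44; y = λ·(31 - 44) - 63 ≡ 9. → (44, 9)

(44, 9)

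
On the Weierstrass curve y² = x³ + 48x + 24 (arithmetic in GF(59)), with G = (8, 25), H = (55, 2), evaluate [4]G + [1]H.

First 4G:
Double-and-add on 4 = (100)₂. Start with G = (8, 25) for the leading 1-bit.
double: tangent at (8, 25): λ = (3·8² + 48)/(2·25) ≡ 4/50. 50⁻¹ ≡ 13 (mod 59), so λ ≡ 4·13 ≡ 52.
  x = λ² - 8 - 8 = 2704 - 16 ≡ 33; y = λ·(8 - 33) - 25 ≡ 32. → (33, 32)
double: tangent at (33, 32): λ = (3·33² + 48)/(2·32) ≡ 11/5. 5⁻¹ ≡ 12 (mod 59), so λ ≡ 11·12 ≡ 14.
  x = λ² - 33 - 33 = 196 - 66 ≡ 12; y = λ·(33 - 12) - 32 ≡ 26. → (12, 26)
4G = (12, 26).
Finally 4G + H:
(12, 26) + (55, 2). λ = (2 - 26)/(55 - 12) ≡ 35/43 mod 59. 43⁻¹ ≡ 11 (mod 59), so λ ≡ 31.
  x = λ² - 12 - 55 = 961 - 67 ≡ 9; y = λ·(12 - 9) - 26 ≡ 8. → (9, 8)

(9, 8)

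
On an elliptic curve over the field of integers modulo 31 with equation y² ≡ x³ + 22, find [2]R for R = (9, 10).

(15, 7)

tangent at (9, 10): λ = (3·9² + 0)/(2·10) ≡ 26/20. 20⁻¹ ≡ 14 (mod 31), so λ ≡ 26·14 ≡ 23.
  x = λ² - 9 - 9 = 529 - 18 ≡ 15; y = λ·(9 - 15) - 10 ≡ 7. → (15, 7)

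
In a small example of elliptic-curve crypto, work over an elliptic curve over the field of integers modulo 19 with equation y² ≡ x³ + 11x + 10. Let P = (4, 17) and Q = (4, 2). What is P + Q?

The two points share x = 4 and their y-coordinates satisfy 17 + 2 ≡ 0 (mod 19), so they are inverses. Their sum is 𝒪.

O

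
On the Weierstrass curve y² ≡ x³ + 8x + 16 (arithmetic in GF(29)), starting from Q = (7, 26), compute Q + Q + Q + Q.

(23, 10)

Double-and-add on 4 = (100)₂. Start with Q = (7, 26) for the leading 1-bit.
double: tangent at (7, 26): λ = (3·7² + 8)/(2·26) ≡ 10/23. 23⁻¹ ≡ 24 (mod 29), so λ ≡ 10·24 ≡ 8.
  x = λ² - 7 - 7 = 64 - 14 ≡ 21; y = λ·(7 - 21) - 26 ≡ 7. → (21, 7)
double: tangent at (21, 7): λ = (3·21² + 8)/(2·7) ≡ 26/14. 14⁻¹ ≡ 27 (mod 29), so λ ≡ 26·27 ≡ 6.
  x = λ² - 21 - 21 = 36 - 42 ≡ 23; y = λ·(21 - 23) - 7 ≡ 10. → (23, 10)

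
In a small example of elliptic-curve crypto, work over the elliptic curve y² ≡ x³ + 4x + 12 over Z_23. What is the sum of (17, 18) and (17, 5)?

The two points share x = 17 and their y-coordinates satisfy 18 + 5 ≡ 0 (mod 23), so they are inverses. Their sum is the point at infinity.

O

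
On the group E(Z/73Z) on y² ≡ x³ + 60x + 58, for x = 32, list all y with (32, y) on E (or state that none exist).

12, 61

x³ + 60x + 58 = 34746 ≡ 71 (mod 73).
Square roots of 71 mod 73: 12 and 61 (since 12² = 144 ≡ 71).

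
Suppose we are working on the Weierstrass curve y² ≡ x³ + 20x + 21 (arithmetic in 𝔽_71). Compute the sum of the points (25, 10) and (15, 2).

(43, 4)

(25, 10) + (15, 2). λ = (2 - 10)/(15 - 25) ≡ 63/61 mod 71. 61⁻¹ ≡ 7 (mod 71), so λ ≡ 15.
  x = λ² - 25 - 15 = 225 - 40 ≡ 43; y = λ·(25 - 43) - 10 ≡ 4. → (43, 4)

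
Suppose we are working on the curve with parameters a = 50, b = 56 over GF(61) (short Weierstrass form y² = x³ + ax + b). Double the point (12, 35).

tangent at (12, 35): λ = (3·12² + 50)/(2·35) ≡ 55/9. 9⁻¹ ≡ 34 (mod 61), so λ ≡ 55·34 ≡ 40.
  x = λ² - 12 - 12 = 1600 - 24 ≡ 51; y = λ·(12 - 51) - 35 ≡ 52. → (51, 52)

(51, 52)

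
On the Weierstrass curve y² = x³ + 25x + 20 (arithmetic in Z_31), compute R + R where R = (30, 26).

tangent at (30, 26): λ = (3·30² + 25)/(2·26) ≡ 28/21. 21⁻¹ ≡ 3 (mod 31), so λ ≡ 28·3 ≡ 22.
  x = λ² - 30 - 30 = 484 - 60 ≡ 21; y = λ·(30 - 21) - 26 ≡ 17. → (21, 17)

(21, 17)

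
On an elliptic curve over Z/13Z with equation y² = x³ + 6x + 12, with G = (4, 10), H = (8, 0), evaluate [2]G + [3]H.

O

First 2G:
Repeated addition: build up to 2G.
2G: tangent at (4, 10): λ = (3·4² + 6)/(2·10) ≡ 2/7. 7⁻¹ ≡ 2 (mod 13), so λ ≡ 2·2 ≡ 4.
  x = λ² - 4 - 4 = 16 - 8 ≡ 8; y = λ·(4 - 8) - 10 ≡ 0. → (8, 0)
2G = (8, 0).
Next 3H:
Repeated addition: build up to 3H.
2H: (8, 0) + (8, 0): same x and y₁ ≡ -y₂, so the sum is the point at infinity.
3H: the point at infinity + (8, 0) = (8, 0) (identity).
3H = (8, 0).
Finally 2G + 3H:
(8, 0) + (8, 0): same x and y₁ ≡ -y₂, so the sum is the point at infinity.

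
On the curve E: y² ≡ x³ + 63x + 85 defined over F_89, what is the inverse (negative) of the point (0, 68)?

(0, 21)

-(0, 68) = (0, -68 mod 89) = (0, 21).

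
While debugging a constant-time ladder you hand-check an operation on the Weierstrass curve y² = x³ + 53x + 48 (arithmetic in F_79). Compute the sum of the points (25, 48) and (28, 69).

(25, 48) + (28, 69). λ = (69 - 48)/(28 - 25) ≡ 21/3 mod 79. 3⁻¹ ≡ 53 (mod 79), so λ ≡ 7.
  x = λ² - 25 - 28 = 49 - 53 ≡ 75; y = λ·(25 - 75) - 48 ≡ 76. → (75, 76)

(75, 76)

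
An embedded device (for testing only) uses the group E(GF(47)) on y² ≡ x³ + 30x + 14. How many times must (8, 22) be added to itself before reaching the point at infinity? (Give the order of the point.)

2P: tangent at (8, 22): λ = (3·8² + 30)/(2·22) ≡ 34/44. 44⁻¹ ≡ 31 (mod 47) since 44·31 = 1364 ≡ 1, so λ ≡ 34·31 ≡ 20.
  x = λ² - 8 - 8 = 400 - 16 ≡ 8; y = λ·(8 - 8) - 22 ≡ 25. → (8, 25)
3P: (8, 25) + (8, 22): same x and y₁ ≡ -y₂, so the sum is the point at infinity.
3P = the point at infinity, so the order is 3.

3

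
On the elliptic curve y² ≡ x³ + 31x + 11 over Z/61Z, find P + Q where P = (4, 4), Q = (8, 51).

(4, 4) + (8, 51). λ = (51 - 4)/(8 - 4) ≡ 47/4 mod 61. 4⁻¹ ≡ 46 (mod 61) since 4·46 = 184 ≡ 1, so λ ≡ 27.
  x = λ² - 4 - 8 = 729 - 12 ≡ 46; y = λ·(4 - 46) - 4 ≡ 21. → (46, 21)

(46, 21)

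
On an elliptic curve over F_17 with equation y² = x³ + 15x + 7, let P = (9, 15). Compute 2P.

tangent at (9, 15): λ = (3·9² + 15)/(2·15) ≡ 3/13. 13⁻¹ ≡ 4 (mod 17), so λ ≡ 3·4 ≡ 12.
  x = λ² - 9 - 9 = 144 - 18 ≡ 7; y = λ·(9 - 7) - 15 ≡ 9. → (7, 9)

(7, 9)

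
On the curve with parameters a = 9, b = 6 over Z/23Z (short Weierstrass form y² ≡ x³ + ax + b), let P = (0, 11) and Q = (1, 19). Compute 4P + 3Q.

First 4P:
Repeated addition: build up to 4P.
2P: tangent at (0, 11): λ = (3·0² + 9)/(2·11) ≡ 9/22. 22⁻¹ ≡ 22 (mod 23), so λ ≡ 9·22 ≡ 14.
  x = λ² - 0 - 0 = 196 - 0 ≡ 12; y = λ·(0 - 12) - 11 ≡ 5. → (12, 5)
3P: (12, 5) + (0, 11). λ = (11 - 5)/(0 - 12) ≡ 6/11 mod 23. 11⁻¹ ≡ 21 (mod 23) since 11·21 = 231 ≡ 1, so λ ≡ 11.
  x = λ² - 12 - 0 = 121 - 12 ≡ 17; y = λ·(12 - 17) - 5 ≡ 9. → (17, 9)
4P: (17, 9) + (0, 11). λ = (11 - 9)/(0 - 17) ≡ 2/6 mod 23. 6⁻¹ ≡ 4 (mod 23), so λ ≡ 8.
  x = λ² - 17 - 0 = 64 - 17 ≡ 1; y = λ·(17 - 1) - 9 ≡ 4. → (1, 4)
4P = (1, 4).
Next 3Q:
Repeated addition: build up to 3Q.
2Q: tangent at (1, 19): λ = (3·1² + 9)/(2·19) ≡ 12/15. 15⁻¹ ≡ 20 (mod 23), so λ ≡ 12·20 ≡ 10.
  x = λ² - 1 - 1 = 100 - 2 ≡ 6; y = λ·(1 - 6) - 19 ≡ 0. → (6, 0)
3Q: (6, 0) + (1, 19). λ = (19 - 0)/(1 - 6) ≡ 19/18 mod 23. 18⁻¹ ≡ 9 (mod 23) since 18·9 = 162 ≡ 1, so λ ≡ 10.
  x = λ² - 6 - 1 = 100 - 7 ≡ 1; y = λ·(6 - 1) - 0 ≡ 4. → (1, 4)
3Q = (1, 4).
Finally 4P + 3Q:
tangent at (1, 4): λ = (3·1² + 9)/(2·4) ≡ 12/8. 8⁻¹ ≡ 3 (mod 23), so λ ≡ 12·3 ≡ 13.
  x = λ² - 1 - 1 = 169 - 2 ≡ 6; y = λ·(1 - 6) - 4 ≡ 0. → (6, 0)

(6, 0)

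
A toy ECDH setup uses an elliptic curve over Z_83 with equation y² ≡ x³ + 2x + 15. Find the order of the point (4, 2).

5

2P: tangent at (4, 2): λ = (3·4² + 2)/(2·2) ≡ 50/4. 4⁻¹ ≡ 21 (mod 83) since 4·21 = 84 ≡ 1, so λ ≡ 50·21 ≡ 54.
  x = λ² - 4 - 4 = 2916 - 8 ≡ 3; y = λ·(4 - 3) - 2 ≡ 52. → (3, 52)
3P: (3, 52) + (4, 2). λ = (2 - 52)/(4 - 3) ≡ 33/1 mod 83. 1⁻¹ ≡ 1 (mod 83) since 1·1 = 1 ≡ 1, so λ ≡ 33.
  x = λ² - 3 - 4 = 1089 - 7 ≡ 3; y = λ·(3 - 3) - 52 ≡ 31. → (3, 31)
4P: (3, 31) + (4, 2). λ = (2 - 31)/(4 - 3) ≡ 54/1 mod 83. 1⁻¹ ≡ 1 (mod 83), so λ ≡ 54.
  x = λ² - 3 - 4 = 2916 - 7 ≡ 4; y = λ·(3 - 4) - 31 ≡ 81. → (4, 81)
5P: (4, 81) + (4, 2): same x and y₁ ≡ -y₂, so the sum is O.
5P = O, so the order is 5.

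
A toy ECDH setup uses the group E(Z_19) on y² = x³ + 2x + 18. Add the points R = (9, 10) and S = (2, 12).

(17, 14)

(9, 10) + (2, 12). λ = (12 - 10)/(2 - 9) ≡ 2/12 mod 19. 12⁻¹ ≡ 8 (mod 19), so λ ≡ 16.
  x = λ² - 9 - 2 = 256 - 11 ≡ 17; y = λ·(9 - 17) - 10 ≡ 14. → (17, 14)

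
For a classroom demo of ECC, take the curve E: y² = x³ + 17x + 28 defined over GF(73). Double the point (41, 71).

tangent at (41, 71): λ = (3·41² + 17)/(2·71) ≡ 23/69. 69⁻¹ ≡ 18 (mod 73) since 69·18 = 1242 ≡ 1, so λ ≡ 23·18 ≡ 49.
  x = λ² - 41 - 41 = 2401 - 82 ≡ 56; y = λ·(41 - 56) - 71 ≡ 70. → (56, 70)

(56, 70)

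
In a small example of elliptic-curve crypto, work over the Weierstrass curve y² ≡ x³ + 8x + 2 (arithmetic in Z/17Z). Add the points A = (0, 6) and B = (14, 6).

(3, 11)

(0, 6) + (14, 6). λ = (6 - 6)/(14 - 0) ≡ 0/14 mod 17. 14⁻¹ ≡ 11 (mod 17), so λ ≡ 0.
  x = λ² - 0 - 14 = 0 - 14 ≡ 3; y = λ·(0 - 3) - 6 ≡ 11. → (3, 11)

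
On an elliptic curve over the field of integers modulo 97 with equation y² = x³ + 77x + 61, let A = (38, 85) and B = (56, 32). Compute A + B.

(38, 85) + (56, 32). λ = (32 - 85)/(56 - 38) ≡ 44/18 mod 97. 18⁻¹ ≡ 27 (mod 97), so λ ≡ 24.
  x = λ² - 38 - 56 = 576 - 94 ≡ 94; y = λ·(38 - 94) - 85 ≡ 26. → (94, 26)

(94, 26)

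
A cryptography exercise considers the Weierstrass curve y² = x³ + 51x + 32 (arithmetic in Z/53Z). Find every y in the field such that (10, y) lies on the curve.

x³ + 51x + 32 = 1542 ≡ 5 (mod 53).
5 is a non-residue mod 53; no y exists.

none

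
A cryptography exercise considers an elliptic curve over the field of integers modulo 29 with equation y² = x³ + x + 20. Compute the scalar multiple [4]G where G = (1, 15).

Double-and-add on 4 = (100)₂. Start with G = (1, 15) for the leading 1-bit.
double: tangent at (1, 15): λ = (3·1² + 1)/(2·15) ≡ 4/1. 1⁻¹ ≡ 1 (mod 29) since 1·1 = 1 ≡ 1, so λ ≡ 4·1 ≡ 4.
  x = λ² - 1 - 1 = 16 - 2 ≡ 14; y = λ·(1 - 14) - 15 ≡ 20. → (14, 20)
double: tangent at (14, 20): λ = (3·14² + 1)/(2·20) ≡ 9/11. 11⁻¹ ≡ 8 (mod 29), so λ ≡ 9·8 ≡ 14.
  x = λ² - 14 - 14 = 196 - 28 ≡ 23; y = λ·(14 - 23) - 20 ≡ 28. → (23, 28)

(23, 28)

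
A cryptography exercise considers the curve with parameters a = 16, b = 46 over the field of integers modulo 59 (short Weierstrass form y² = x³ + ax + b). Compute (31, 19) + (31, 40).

O

The two points share x = 31 and their y-coordinates satisfy 19 + 40 ≡ 0 (mod 59), so they are inverses. Their sum is the point at infinity.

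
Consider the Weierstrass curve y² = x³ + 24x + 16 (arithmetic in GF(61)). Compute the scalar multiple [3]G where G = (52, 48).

(8, 7)

Repeated addition: build up to 3G.
2G: tangent at (52, 48): λ = (3·52² + 24)/(2·48) ≡ 23/35. 35⁻¹ ≡ 7 (mod 61), so λ ≡ 23·7 ≡ 39.
  x = λ² - 52 - 52 = 1521 - 104 ≡ 14; y = λ·(52 - 14) - 48 ≡ 31. → (14, 31)
3G: (14, 31) + (52, 48). λ = (48 - 31)/(52 - 14) ≡ 17/38 mod 61. 38⁻¹ ≡ 53 (mod 61), so λ ≡ 47.
  x = λ² - 14 - 52 = 2209 - 66 ≡ 8; y = λ·(14 - 8) - 31 ≡ 7. → (8, 7)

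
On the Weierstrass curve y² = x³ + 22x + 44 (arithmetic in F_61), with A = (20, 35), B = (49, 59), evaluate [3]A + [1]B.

First 3A:
Repeated addition: build up to 3A.
2A: tangent at (20, 35): λ = (3·20² + 22)/(2·35) ≡ 2/9. 9⁻¹ ≡ 34 (mod 61) since 9·34 = 306 ≡ 1, so λ ≡ 2·34 ≡ 7.
  x = λ² - 20 - 20 = 49 - 40 ≡ 9; y = λ·(20 - 9) - 35 ≡ 42. → (9, 42)
3A: (9, 42) + (20, 35). λ = (35 - 42)/(20 - 9) ≡ 54/11 mod 61. 11⁻¹ ≡ 50 (mod 61), so λ ≡ 16.
  x = λ² - 9 - 20 = 256 - 29 ≡ 44; y = λ·(9 - 44) - 42 ≡ 8. → (44, 8)
3A = (44, 8).
Finally 3A + B:
(44, 8) + (49, 59). λ = (59 - 8)/(49 - 44) ≡ 51/5 mod 61. 5⁻¹ ≡ 49 (mod 61), so λ ≡ 59.
  x = λ² - 44 - 49 = 3481 - 93 ≡ 33; y = λ·(44 - 33) - 8 ≡ 31. → (33, 31)

(33, 31)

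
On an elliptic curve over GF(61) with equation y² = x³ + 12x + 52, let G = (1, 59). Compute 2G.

tangent at (1, 59): λ = (3·1² + 12)/(2·59) ≡ 15/57. 57⁻¹ ≡ 15 (mod 61), so λ ≡ 15·15 ≡ 42.
  x = λ² - 1 - 1 = 1764 - 2 ≡ 54; y = λ·(1 - 54) - 59 ≡ 33. → (54, 33)

(54, 33)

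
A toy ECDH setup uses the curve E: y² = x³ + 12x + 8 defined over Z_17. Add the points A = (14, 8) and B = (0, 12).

(1, 15)

(14, 8) + (0, 12). λ = (12 - 8)/(0 - 14) ≡ 4/3 mod 17. 3⁻¹ ≡ 6 (mod 17), so λ ≡ 7.
  x = λ² - 14 - 0 = 49 - 14 ≡ 1; y = λ·(14 - 1) - 8 ≡ 15. → (1, 15)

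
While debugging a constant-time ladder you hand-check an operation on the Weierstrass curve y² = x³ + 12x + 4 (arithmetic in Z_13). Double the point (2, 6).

tangent at (2, 6): λ = (3·2² + 12)/(2·6) ≡ 11/12. 12⁻¹ ≡ 12 (mod 13), so λ ≡ 11·12 ≡ 2.
  x = λ² - 2 - 2 = 4 - 4 ≡ 0; y = λ·(2 - 0) - 6 ≡ 11. → (0, 11)

(0, 11)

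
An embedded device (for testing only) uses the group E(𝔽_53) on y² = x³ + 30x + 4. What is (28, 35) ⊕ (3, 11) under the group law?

(28, 35) + (3, 11). λ = (11 - 35)/(3 - 28) ≡ 29/28 mod 53. 28⁻¹ ≡ 36 (mod 53), so λ ≡ 37.
  x = λ² - 28 - 3 = 1369 - 31 ≡ 13; y = λ·(28 - 13) - 35 ≡ 43. → (13, 43)

(13, 43)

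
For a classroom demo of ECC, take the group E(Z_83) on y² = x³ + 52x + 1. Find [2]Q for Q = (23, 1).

tangent at (23, 1): λ = (3·23² + 52)/(2·1) ≡ 62/2. 2⁻¹ ≡ 42 (mod 83), so λ ≡ 62·42 ≡ 31.
  x = λ² - 23 - 23 = 961 - 46 ≡ 2; y = λ·(23 - 2) - 1 ≡ 69. → (2, 69)

(2, 69)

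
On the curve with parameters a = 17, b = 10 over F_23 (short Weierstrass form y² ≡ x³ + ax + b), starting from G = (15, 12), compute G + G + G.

Repeated addition: build up to 3G.
2G: tangent at (15, 12): λ = (3·15² + 17)/(2·12) ≡ 2/1. 1⁻¹ ≡ 1 (mod 23), so λ ≡ 2·1 ≡ 2.
  x = λ² - 15 - 15 = 4 - 30 ≡ 20; y = λ·(15 - 20) - 12 ≡ 1. → (20, 1)
3G: (20, 1) + (15, 12). λ = (12 - 1)/(15 - 20) ≡ 11/18 mod 23. 18⁻¹ ≡ 9 (mod 23), so λ ≡ 7.
  x = λ² - 20 - 15 = 49 - 35 ≡ 14; y = λ·(20 - 14) - 1 ≡ 18. → (14, 18)

(14, 18)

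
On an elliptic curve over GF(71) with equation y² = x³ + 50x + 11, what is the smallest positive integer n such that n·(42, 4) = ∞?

12

2P: tangent at (42, 4): λ = (3·42² + 50)/(2·4) ≡ 17/8. 8⁻¹ ≡ 9 (mod 71) since 8·9 = 72 ≡ 1, so λ ≡ 17·9 ≡ 11.
  x = λ² - 42 - 42 = 121 - 84 ≡ 37; y = λ·(42 - 37) - 4 ≡ 51. → (37, 51)
3P: (37, 51) + (42, 4). λ = (4 - 51)/(42 - 37) ≡ 24/5 mod 71. 5⁻¹ ≡ 57 (mod 71) since 5·57 = 285 ≡ 1, so λ ≡ 19.
  x = λ² - 37 - 42 = 361 - 79 ≡ 69; y = λ·(37 - 69) - 51 ≡ 51. → (69, 51)
4P: (69, 51) + (42, 4). λ = (4 - 51)/(42 - 69) ≡ 24/44 mod 71. 44⁻¹ ≡ 21 (mod 71) since 44·21 = 924 ≡ 1, so λ ≡ 7.
  x = λ² - 69 - 42 = 49 - 111 ≡ 9; y = λ·(69 - 9) - 51 ≡ 14. → (9, 14)
5P: (9, 14) + (42, 4). λ = (4 - 14)/(42 - 9) ≡ 61/33 mod 71. 33⁻¹ ≡ 28 (mod 71), so λ ≡ 4.
  x = λ² - 9 - 42 = 16 - 51 ≡ 36; y = λ·(9 - 36) - 14 ≡ 20. → (36, 20)
6P: (36, 20) + (42, 4). λ = (4 - 20)/(42 - 36) ≡ 55/6 mod 71. 6⁻¹ ≡ 12 (mod 71) since 6·12 = 72 ≡ 1, so λ ≡ 21.
  x = λ² - 36 - 42 = 441 - 78 ≡ 8; y = λ·(36 - 8) - 20 ≡ 0. → (8, 0)
7P: (8, 0) + (42, 4). λ = (4 - 0)/(42 - 8) ≡ 4/34 mod 71. 34⁻¹ ≡ 23 (mod 71) since 34·23 = 782 ≡ 1, so λ ≡ 21.
  x = λ² - 8 - 42 = 441 - 50 ≡ 36; y = λ·(8 - 36) - 0 ≡ 51. → (36, 51)
8P: (36, 51) + (42, 4). λ = (4 - 51)/(42 - 36) ≡ 24/6 mod 71. 6⁻¹ ≡ 12 (mod 71) since 6·12 = 72 ≡ 1, so λ ≡ 4.
  x = λ² - 36 - 42 = 16 - 78 ≡ 9; y = λ·(36 - 9) - 51 ≡ 57. → (9, 57)
9P: (9, 57) + (42, 4). λ = (4 - 57)/(42 - 9) ≡ 18/33 mod 71. 33⁻¹ ≡ 28 (mod 71) since 33·28 = 924 ≡ 1, so λ ≡ 7.
  x = λ² - 9 - 42 = 49 - 51 ≡ 69; y = λ·(9 - 69) - 57 ≡ 20. → (69, 20)
10P: (69, 20) + (42, 4). λ = (4 - 20)/(42 - 69) ≡ 55/44 mod 71. 44⁻¹ ≡ 21 (mod 71) since 44·21 = 924 ≡ 1, so λ ≡ 19.
  x = λ² - 69 - 42 = 361 - 111 ≡ 37; y = λ·(69 - 37) - 20 ≡ 20. → (37, 20)
11P: (37, 20) + (42, 4). λ = (4 - 20)/(42 - 37) ≡ 55/5 mod 71. 5⁻¹ ≡ 57 (mod 71) since 5·57 = 285 ≡ 1, so λ ≡ 11.
  x = λ² - 37 - 42 = 121 - 79 ≡ 42; y = λ·(37 - 42) - 20 ≡ 67. → (42, 67)
12P: (42, 67) + (42, 4): same x and y₁ ≡ -y₂, so the sum is ∞.
12P = ∞, so the order is 12.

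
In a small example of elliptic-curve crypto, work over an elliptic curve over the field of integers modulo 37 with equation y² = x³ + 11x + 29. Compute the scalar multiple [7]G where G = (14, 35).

Double-and-add on 7 = (111)₂. Start with G = (14, 35) for the leading 1-bit.
double: tangent at (14, 35): λ = (3·14² + 11)/(2·35) ≡ 7/33. 33⁻¹ ≡ 9 (mod 37), so λ ≡ 7·9 ≡ 26.
  x = λ² - 14 - 14 = 676 - 28 ≡ 19; y = λ·(14 - 19) - 35 ≡ 20. → (19, 20)
add G: (19, 20) + (14, 35). λ = (35 - 20)/(14 - 19) ≡ 15/32 mod 37. 32⁻¹ ≡ 22 (mod 37) since 32·22 = 704 ≡ 1, so λ ≡ 34.
  x = λ² - 19 - 14 = 1156 - 33 ≡ 13; y = λ·(19 - 13) - 20 ≡ 36. → (13, 36)
double: tangent at (13, 36): λ = (3·13² + 11)/(2·36) ≡ 0/35. 35⁻¹ ≡ 18 (mod 37) since 35·18 = 630 ≡ 1, so λ ≡ 0·18 ≡ 0.
  x = λ² - 13 - 13 = 0 - 26 ≡ 11; y = λ·(13 - 11) - 36 ≡ 1. → (11, 1)
add G: (11, 1) + (14, 35). λ = (35 - 1)/(14 - 11) ≡ 34/3 mod 37. 3⁻¹ ≡ 25 (mod 37), so λ ≡ 36.
  x = λ² - 11 - 14 = 1296 - 25 ≡ 13; y = λ·(11 - 13) - 1 ≡ 1. → (13, 1)

(13, 1)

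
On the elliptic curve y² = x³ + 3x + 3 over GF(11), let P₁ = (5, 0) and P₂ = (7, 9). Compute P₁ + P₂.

(0, 6)

(5, 0) + (7, 9). λ = (9 - 0)/(7 - 5) ≡ 9/2 mod 11. 2⁻¹ ≡ 6 (mod 11) since 2·6 = 12 ≡ 1, so λ ≡ 10.
  x = λ² - 5 - 7 = 100 - 12 ≡ 0; y = λ·(5 - 0) - 0 ≡ 6. → (0, 6)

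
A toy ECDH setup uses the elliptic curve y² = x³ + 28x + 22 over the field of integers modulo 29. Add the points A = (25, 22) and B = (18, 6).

(25, 22) + (18, 6). λ = (6 - 22)/(18 - 25) ≡ 13/22 mod 29. 22⁻¹ ≡ 4 (mod 29), so λ ≡ 23.
  x = λ² - 25 - 18 = 529 - 43 ≡ 22; y = λ·(25 - 22) - 22 ≡ 18. → (22, 18)

(22, 18)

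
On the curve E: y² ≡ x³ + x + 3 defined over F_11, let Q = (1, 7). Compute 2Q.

(1, 4)

tangent at (1, 7): λ = (3·1² + 1)/(2·7) ≡ 4/3. 3⁻¹ ≡ 4 (mod 11) since 3·4 = 12 ≡ 1, so λ ≡ 4·4 ≡ 5.
  x = λ² - 1 - 1 = 25 - 2 ≡ 1; y = λ·(1 - 1) - 7 ≡ 4. → (1, 4)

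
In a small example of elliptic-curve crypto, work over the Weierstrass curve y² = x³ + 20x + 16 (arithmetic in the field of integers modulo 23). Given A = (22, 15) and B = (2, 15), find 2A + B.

O

First 2A:
Repeated addition: build up to 2A.
2A: tangent at (22, 15): λ = (3·22² + 20)/(2·15) ≡ 0/7. 7⁻¹ ≡ 10 (mod 23), so λ ≡ 0·10 ≡ 0.
  x = λ² - 22 - 22 = 0 - 44 ≡ 2; y = λ·(22 - 2) - 15 ≡ 8. → (2, 8)
2A = (2, 8).
Finally 2A + B:
(2, 8) + (2, 15): same x and y₁ ≡ -y₂, so the sum is 𝒪.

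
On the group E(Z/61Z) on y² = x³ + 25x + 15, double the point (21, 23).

(46, 48)

tangent at (21, 23): λ = (3·21² + 25)/(2·23) ≡ 6/46. 46⁻¹ ≡ 4 (mod 61), so λ ≡ 6·4 ≡ 24.
  x = λ² - 21 - 21 = 576 - 42 ≡ 46; y = λ·(21 - 46) - 23 ≡ 48. → (46, 48)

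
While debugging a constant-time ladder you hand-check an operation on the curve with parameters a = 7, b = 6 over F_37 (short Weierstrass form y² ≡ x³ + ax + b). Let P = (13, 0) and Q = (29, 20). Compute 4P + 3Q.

First 4P:
Repeated addition: build up to 4P.
2P: (13, 0) + (13, 0): same x and y₁ ≡ -y₂, so the sum is ∞.
3P: ∞ + (13, 0) = (13, 0) (identity).
4P: (13, 0) + (13, 0): same x and y₁ ≡ -y₂, so the sum is ∞.
4P = ∞.
Next 3Q:
Repeated addition: build up to 3Q.
2Q: tangent at (29, 20): λ = (3·29² + 7)/(2·20) ≡ 14/3. 3⁻¹ ≡ 25 (mod 37), so λ ≡ 14·25 ≡ 17.
  x = λ² - 29 - 29 = 289 - 58 ≡ 9; y = λ·(29 - 9) - 20 ≡ 24. → (9, 24)
3Q: (9, 24) + (29, 20). λ = (20 - 24)/(29 - 9) ≡ 33/20 mod 37. 20⁻¹ ≡ 13 (mod 37), so λ ≡ 22.
  x = λ² - 9 - 29 = 484 - 38 ≡ 2; y = λ·(9 - 2) - 24 ≡ 19. → (2, 19)
3Q = (2, 19).
Finally 4P + 3Q:
∞ + (2, 19) = (2, 19) (identity).

(2, 19)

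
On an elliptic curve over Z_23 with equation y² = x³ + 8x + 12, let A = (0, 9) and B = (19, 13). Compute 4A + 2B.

(14, 4)

First 4A:
Double-and-add on 4 = (100)₂. Start with A = (0, 9) for the leading 1-bit.
double: tangent at (0, 9): λ = (3·0² + 8)/(2·9) ≡ 8/18. 18⁻¹ ≡ 9 (mod 23), so λ ≡ 8·9 ≡ 3.
  x = λ² - 0 - 0 = 9 - 0 ≡ 9; y = λ·(0 - 9) - 9 ≡ 10. → (9, 10)
double: tangent at (9, 10): λ = (3·9² + 8)/(2·10) ≡ 21/20. 20⁻¹ ≡ 15 (mod 23), so λ ≡ 21·15 ≡ 16.
  x = λ² - 9 - 9 = 256 - 18 ≡ 8; y = λ·(9 - 8) - 10 ≡ 6. → (8, 6)
4A = (8, 6).
Next 2B:
Repeated addition: build up to 2B.
2B: tangent at (19, 13): λ = (3·19² + 8)/(2·13) ≡ 10/3. 3⁻¹ ≡ 8 (mod 23) since 3·8 = 24 ≡ 1, so λ ≡ 10·8 ≡ 11.
  x = λ² - 19 - 19 = 121 - 38 ≡ 14; y = λ·(19 - 14) - 13 ≡ 19. → (14, 19)
2B = (14, 19).
Finally 4A + 2B:
(8, 6) + (14, 19). λ = (19 - 6)/(14 - 8) ≡ 13/6 mod 23. 6⁻¹ ≡ 4 (mod 23) since 6·4 = 24 ≡ 1, so λ ≡ 6.
  x = λ² - 8 - 14 = 36 - 22 ≡ 14; y = λ·(8 - 14) - 6 ≡ 4. → (14, 4)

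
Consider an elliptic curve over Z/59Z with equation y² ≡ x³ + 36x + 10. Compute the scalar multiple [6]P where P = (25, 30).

Double-and-add on 6 = (110)₂. Start with P = (25, 30) for the leading 1-bit.
double: tangent at (25, 30): λ = (3·25² + 36)/(2·30) ≡ 23/1. 1⁻¹ ≡ 1 (mod 59) since 1·1 = 1 ≡ 1, so λ ≡ 23·1 ≡ 23.
  x = λ² - 25 - 25 = 529 - 50 ≡ 7; y = λ·(25 - 7) - 30 ≡ 30. → (7, 30)
add P: (7, 30) + (25, 30). λ = (30 - 30)/(25 - 7) ≡ 0/18 mod 59. 18⁻¹ ≡ 23 (mod 59), so λ ≡ 0.
  x = λ² - 7 - 25 = 0 - 32 ≡ 27; y = λ·(7 - 27) - 30 ≡ 29. → (27, 29)
double: tangent at (27, 29): λ = (3·27² + 36)/(2·29) ≡ 40/58. 58⁻¹ ≡ 58 (mod 59), so λ ≡ 40·58 ≡ 19.
  x = λ² - 27 - 27 = 361 - 54 ≡ 12; y = λ·(27 - 12) - 29 ≡ 20. → (12, 20)

(12, 20)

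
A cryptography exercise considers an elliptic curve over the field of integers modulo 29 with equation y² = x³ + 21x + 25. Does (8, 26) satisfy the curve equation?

yes

y² = 26² ≡ 9; x³ + 21x + 25 = 705 ≡ 9 (mod 29). 9 = 9.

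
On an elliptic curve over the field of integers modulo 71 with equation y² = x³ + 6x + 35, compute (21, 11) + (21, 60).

O

The two points share x = 21 and their y-coordinates satisfy 11 + 60 ≡ 0 (mod 71), so they are inverses. Their sum is ∞.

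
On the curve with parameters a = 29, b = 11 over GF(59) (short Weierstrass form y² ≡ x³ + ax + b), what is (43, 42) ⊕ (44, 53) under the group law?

(43, 42) + (44, 53). λ = (53 - 42)/(44 - 43) ≡ 11/1 mod 59. 1⁻¹ ≡ 1 (mod 59), so λ ≡ 11.
  x = λ² - 43 - 44 = 121 - 87 ≡ 34; y = λ·(43 - 34) - 42 ≡ 57. → (34, 57)

(34, 57)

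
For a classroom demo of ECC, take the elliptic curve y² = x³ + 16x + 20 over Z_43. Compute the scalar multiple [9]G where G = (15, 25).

(14, 35)

Repeated addition: build up to 9G.
2G: tangent at (15, 25): λ = (3·15² + 16)/(2·25) ≡ 3/7. 7⁻¹ ≡ 37 (mod 43), so λ ≡ 3·37 ≡ 25.
  x = λ² - 15 - 15 = 625 - 30 ≡ 36; y = λ·(15 - 36) - 25 ≡ 9. → (36, 9)
3G: (36, 9) + (15, 25). λ = (25 - 9)/(15 - 36) ≡ 16/22 mod 43. 22⁻¹ ≡ 2 (mod 43), so λ ≡ 32.
  x = λ² - 36 - 15 = 1024 - 51 ≡ 27; y = λ·(36 - 27) - 9 ≡ 21. → (27, 21)
4G: (27, 21) + (15, 25). λ = (25 - 21)/(15 - 27) ≡ 4/31 mod 43. 31⁻¹ ≡ 25 (mod 43) since 31·25 = 775 ≡ 1, so λ ≡ 14.
  x = λ² - 27 - 15 = 196 - 42 ≡ 25; y = λ·(27 - 25) - 21 ≡ 7. → (25, 7)
5G: (25, 7) + (15, 25). λ = (25 - 7)/(15 - 25) ≡ 18/33 mod 43. 33⁻¹ ≡ 30 (mod 43), so λ ≡ 24.
  x = λ² - 25 - 15 = 576 - 40 ≡ 20; y = λ·(25 - 20) - 7 ≡ 27. → (20, 27)
6G: (20, 27) + (15, 25). λ = (25 - 27)/(15 - 20) ≡ 41/38 mod 43. 38⁻¹ ≡ 17 (mod 43) since 38·17 = 646 ≡ 1, so λ ≡ 9.
  x = λ² - 20 - 15 = 81 - 35 ≡ 3; y = λ·(20 - 3) - 27 ≡ 40. → (3, 40)
7G: (3, 40) + (15, 25). λ = (25 - 40)/(15 - 3) ≡ 28/12 mod 43. 12⁻¹ ≡ 18 (mod 43) since 12·18 = 216 ≡ 1, so λ ≡ 31.
  x = λ² - 3 - 15 = 961 - 18 ≡ 40; y = λ·(3 - 40) - 40 ≡ 17. → (40, 17)
8G: (40, 17) + (15, 25). λ = (25 - 17)/(15 - 40) ≡ 8/18 mod 43. 18⁻¹ ≡ 12 (mod 43) since 18·12 = 216 ≡ 1, so λ ≡ 10.
  x = λ² - 40 - 15 = 100 - 55 ≡ 2; y = λ·(40 - 2) - 17 ≡ 19. → (2, 19)
9G: (2, 19) + (15, 25). λ = (25 - 19)/(15 - 2) ≡ 6/13 mod 43. 13⁻¹ ≡ 10 (mod 43), so λ ≡ 17.
  x = λ² - 2 - 15 = 289 - 17 ≡ 14; y = λ·(2 - 14) - 19 ≡ 35. → (14, 35)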